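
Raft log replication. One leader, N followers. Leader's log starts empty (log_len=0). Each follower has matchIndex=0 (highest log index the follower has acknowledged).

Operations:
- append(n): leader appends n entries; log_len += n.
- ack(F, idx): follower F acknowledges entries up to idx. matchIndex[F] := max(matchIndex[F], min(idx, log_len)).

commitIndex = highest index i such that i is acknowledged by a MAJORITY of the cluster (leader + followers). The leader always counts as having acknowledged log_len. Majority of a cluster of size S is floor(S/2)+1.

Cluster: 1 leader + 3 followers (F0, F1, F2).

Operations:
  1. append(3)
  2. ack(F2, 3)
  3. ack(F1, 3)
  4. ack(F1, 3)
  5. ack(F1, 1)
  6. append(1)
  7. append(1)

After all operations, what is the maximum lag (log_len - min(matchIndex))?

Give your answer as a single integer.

Answer: 5

Derivation:
Op 1: append 3 -> log_len=3
Op 2: F2 acks idx 3 -> match: F0=0 F1=0 F2=3; commitIndex=0
Op 3: F1 acks idx 3 -> match: F0=0 F1=3 F2=3; commitIndex=3
Op 4: F1 acks idx 3 -> match: F0=0 F1=3 F2=3; commitIndex=3
Op 5: F1 acks idx 1 -> match: F0=0 F1=3 F2=3; commitIndex=3
Op 6: append 1 -> log_len=4
Op 7: append 1 -> log_len=5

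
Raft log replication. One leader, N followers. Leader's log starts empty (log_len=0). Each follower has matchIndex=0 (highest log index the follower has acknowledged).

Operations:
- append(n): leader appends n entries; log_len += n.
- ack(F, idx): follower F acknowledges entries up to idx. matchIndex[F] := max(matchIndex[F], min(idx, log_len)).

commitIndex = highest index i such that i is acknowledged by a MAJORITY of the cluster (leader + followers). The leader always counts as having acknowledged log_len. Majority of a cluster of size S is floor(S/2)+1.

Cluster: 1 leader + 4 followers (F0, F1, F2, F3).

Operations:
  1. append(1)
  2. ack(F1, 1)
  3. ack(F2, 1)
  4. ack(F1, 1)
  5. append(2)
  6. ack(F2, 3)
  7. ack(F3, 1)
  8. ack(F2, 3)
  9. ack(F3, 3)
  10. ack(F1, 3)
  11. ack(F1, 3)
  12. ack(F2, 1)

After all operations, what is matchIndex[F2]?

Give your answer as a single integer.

Op 1: append 1 -> log_len=1
Op 2: F1 acks idx 1 -> match: F0=0 F1=1 F2=0 F3=0; commitIndex=0
Op 3: F2 acks idx 1 -> match: F0=0 F1=1 F2=1 F3=0; commitIndex=1
Op 4: F1 acks idx 1 -> match: F0=0 F1=1 F2=1 F3=0; commitIndex=1
Op 5: append 2 -> log_len=3
Op 6: F2 acks idx 3 -> match: F0=0 F1=1 F2=3 F3=0; commitIndex=1
Op 7: F3 acks idx 1 -> match: F0=0 F1=1 F2=3 F3=1; commitIndex=1
Op 8: F2 acks idx 3 -> match: F0=0 F1=1 F2=3 F3=1; commitIndex=1
Op 9: F3 acks idx 3 -> match: F0=0 F1=1 F2=3 F3=3; commitIndex=3
Op 10: F1 acks idx 3 -> match: F0=0 F1=3 F2=3 F3=3; commitIndex=3
Op 11: F1 acks idx 3 -> match: F0=0 F1=3 F2=3 F3=3; commitIndex=3
Op 12: F2 acks idx 1 -> match: F0=0 F1=3 F2=3 F3=3; commitIndex=3

Answer: 3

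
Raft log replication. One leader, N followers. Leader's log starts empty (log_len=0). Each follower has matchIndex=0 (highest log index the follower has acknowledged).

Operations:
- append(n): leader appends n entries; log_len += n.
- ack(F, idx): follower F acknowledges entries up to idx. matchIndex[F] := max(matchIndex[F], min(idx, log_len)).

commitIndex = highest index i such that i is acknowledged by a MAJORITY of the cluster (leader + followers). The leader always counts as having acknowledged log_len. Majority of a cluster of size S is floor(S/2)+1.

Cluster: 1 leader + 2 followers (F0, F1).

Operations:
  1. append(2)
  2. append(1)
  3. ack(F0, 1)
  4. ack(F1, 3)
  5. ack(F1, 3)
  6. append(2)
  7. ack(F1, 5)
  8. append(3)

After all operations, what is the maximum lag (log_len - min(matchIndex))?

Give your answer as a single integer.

Op 1: append 2 -> log_len=2
Op 2: append 1 -> log_len=3
Op 3: F0 acks idx 1 -> match: F0=1 F1=0; commitIndex=1
Op 4: F1 acks idx 3 -> match: F0=1 F1=3; commitIndex=3
Op 5: F1 acks idx 3 -> match: F0=1 F1=3; commitIndex=3
Op 6: append 2 -> log_len=5
Op 7: F1 acks idx 5 -> match: F0=1 F1=5; commitIndex=5
Op 8: append 3 -> log_len=8

Answer: 7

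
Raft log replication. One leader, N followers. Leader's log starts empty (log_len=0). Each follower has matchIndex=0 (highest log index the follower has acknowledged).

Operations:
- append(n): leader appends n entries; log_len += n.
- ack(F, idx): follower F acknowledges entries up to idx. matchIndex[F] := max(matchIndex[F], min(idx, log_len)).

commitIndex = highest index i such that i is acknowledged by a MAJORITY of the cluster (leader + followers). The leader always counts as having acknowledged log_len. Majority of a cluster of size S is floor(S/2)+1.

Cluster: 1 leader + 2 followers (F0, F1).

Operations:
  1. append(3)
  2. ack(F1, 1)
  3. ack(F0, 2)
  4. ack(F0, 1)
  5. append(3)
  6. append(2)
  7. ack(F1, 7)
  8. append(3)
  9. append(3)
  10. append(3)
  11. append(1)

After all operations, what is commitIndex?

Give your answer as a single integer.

Op 1: append 3 -> log_len=3
Op 2: F1 acks idx 1 -> match: F0=0 F1=1; commitIndex=1
Op 3: F0 acks idx 2 -> match: F0=2 F1=1; commitIndex=2
Op 4: F0 acks idx 1 -> match: F0=2 F1=1; commitIndex=2
Op 5: append 3 -> log_len=6
Op 6: append 2 -> log_len=8
Op 7: F1 acks idx 7 -> match: F0=2 F1=7; commitIndex=7
Op 8: append 3 -> log_len=11
Op 9: append 3 -> log_len=14
Op 10: append 3 -> log_len=17
Op 11: append 1 -> log_len=18

Answer: 7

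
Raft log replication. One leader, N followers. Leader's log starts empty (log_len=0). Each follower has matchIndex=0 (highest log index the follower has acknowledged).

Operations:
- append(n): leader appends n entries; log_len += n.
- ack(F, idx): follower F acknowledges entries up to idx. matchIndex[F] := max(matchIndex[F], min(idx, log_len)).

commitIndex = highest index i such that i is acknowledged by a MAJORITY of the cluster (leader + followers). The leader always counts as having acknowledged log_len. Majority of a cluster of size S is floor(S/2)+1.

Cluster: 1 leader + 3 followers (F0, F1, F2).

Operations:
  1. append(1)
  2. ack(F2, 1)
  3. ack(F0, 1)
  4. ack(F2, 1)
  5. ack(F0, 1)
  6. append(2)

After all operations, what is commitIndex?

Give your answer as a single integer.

Answer: 1

Derivation:
Op 1: append 1 -> log_len=1
Op 2: F2 acks idx 1 -> match: F0=0 F1=0 F2=1; commitIndex=0
Op 3: F0 acks idx 1 -> match: F0=1 F1=0 F2=1; commitIndex=1
Op 4: F2 acks idx 1 -> match: F0=1 F1=0 F2=1; commitIndex=1
Op 5: F0 acks idx 1 -> match: F0=1 F1=0 F2=1; commitIndex=1
Op 6: append 2 -> log_len=3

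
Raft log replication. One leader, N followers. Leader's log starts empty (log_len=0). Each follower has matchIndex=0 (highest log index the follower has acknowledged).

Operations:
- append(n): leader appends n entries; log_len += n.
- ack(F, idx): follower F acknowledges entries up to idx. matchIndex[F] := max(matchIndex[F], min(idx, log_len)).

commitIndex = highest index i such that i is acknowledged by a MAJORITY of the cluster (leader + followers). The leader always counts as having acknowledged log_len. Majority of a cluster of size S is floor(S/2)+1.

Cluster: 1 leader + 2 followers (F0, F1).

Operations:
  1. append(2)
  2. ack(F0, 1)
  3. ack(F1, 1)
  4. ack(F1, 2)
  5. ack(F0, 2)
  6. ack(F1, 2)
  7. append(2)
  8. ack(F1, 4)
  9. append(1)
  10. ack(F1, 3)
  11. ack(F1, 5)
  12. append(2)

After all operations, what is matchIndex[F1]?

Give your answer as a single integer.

Op 1: append 2 -> log_len=2
Op 2: F0 acks idx 1 -> match: F0=1 F1=0; commitIndex=1
Op 3: F1 acks idx 1 -> match: F0=1 F1=1; commitIndex=1
Op 4: F1 acks idx 2 -> match: F0=1 F1=2; commitIndex=2
Op 5: F0 acks idx 2 -> match: F0=2 F1=2; commitIndex=2
Op 6: F1 acks idx 2 -> match: F0=2 F1=2; commitIndex=2
Op 7: append 2 -> log_len=4
Op 8: F1 acks idx 4 -> match: F0=2 F1=4; commitIndex=4
Op 9: append 1 -> log_len=5
Op 10: F1 acks idx 3 -> match: F0=2 F1=4; commitIndex=4
Op 11: F1 acks idx 5 -> match: F0=2 F1=5; commitIndex=5
Op 12: append 2 -> log_len=7

Answer: 5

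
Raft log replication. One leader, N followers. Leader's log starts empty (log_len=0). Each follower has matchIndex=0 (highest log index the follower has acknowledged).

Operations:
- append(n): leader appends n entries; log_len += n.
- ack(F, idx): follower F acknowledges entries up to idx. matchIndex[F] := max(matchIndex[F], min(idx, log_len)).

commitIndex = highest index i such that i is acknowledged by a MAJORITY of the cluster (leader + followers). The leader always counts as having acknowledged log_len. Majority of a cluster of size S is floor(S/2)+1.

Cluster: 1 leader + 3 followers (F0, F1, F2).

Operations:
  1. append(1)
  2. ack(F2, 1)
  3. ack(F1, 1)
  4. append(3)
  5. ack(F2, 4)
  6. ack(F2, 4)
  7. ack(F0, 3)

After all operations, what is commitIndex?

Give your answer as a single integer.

Op 1: append 1 -> log_len=1
Op 2: F2 acks idx 1 -> match: F0=0 F1=0 F2=1; commitIndex=0
Op 3: F1 acks idx 1 -> match: F0=0 F1=1 F2=1; commitIndex=1
Op 4: append 3 -> log_len=4
Op 5: F2 acks idx 4 -> match: F0=0 F1=1 F2=4; commitIndex=1
Op 6: F2 acks idx 4 -> match: F0=0 F1=1 F2=4; commitIndex=1
Op 7: F0 acks idx 3 -> match: F0=3 F1=1 F2=4; commitIndex=3

Answer: 3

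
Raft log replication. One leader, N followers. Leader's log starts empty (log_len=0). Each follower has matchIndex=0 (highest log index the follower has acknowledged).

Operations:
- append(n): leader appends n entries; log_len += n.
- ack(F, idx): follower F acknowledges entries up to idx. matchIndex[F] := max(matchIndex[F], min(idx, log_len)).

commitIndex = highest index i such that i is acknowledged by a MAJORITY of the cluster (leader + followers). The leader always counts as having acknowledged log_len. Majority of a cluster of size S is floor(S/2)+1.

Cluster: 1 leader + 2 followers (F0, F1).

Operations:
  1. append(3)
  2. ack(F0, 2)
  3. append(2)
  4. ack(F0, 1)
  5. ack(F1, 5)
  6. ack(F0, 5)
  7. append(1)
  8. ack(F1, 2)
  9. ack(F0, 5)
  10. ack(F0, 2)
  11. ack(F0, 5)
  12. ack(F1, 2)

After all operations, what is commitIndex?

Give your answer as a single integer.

Op 1: append 3 -> log_len=3
Op 2: F0 acks idx 2 -> match: F0=2 F1=0; commitIndex=2
Op 3: append 2 -> log_len=5
Op 4: F0 acks idx 1 -> match: F0=2 F1=0; commitIndex=2
Op 5: F1 acks idx 5 -> match: F0=2 F1=5; commitIndex=5
Op 6: F0 acks idx 5 -> match: F0=5 F1=5; commitIndex=5
Op 7: append 1 -> log_len=6
Op 8: F1 acks idx 2 -> match: F0=5 F1=5; commitIndex=5
Op 9: F0 acks idx 5 -> match: F0=5 F1=5; commitIndex=5
Op 10: F0 acks idx 2 -> match: F0=5 F1=5; commitIndex=5
Op 11: F0 acks idx 5 -> match: F0=5 F1=5; commitIndex=5
Op 12: F1 acks idx 2 -> match: F0=5 F1=5; commitIndex=5

Answer: 5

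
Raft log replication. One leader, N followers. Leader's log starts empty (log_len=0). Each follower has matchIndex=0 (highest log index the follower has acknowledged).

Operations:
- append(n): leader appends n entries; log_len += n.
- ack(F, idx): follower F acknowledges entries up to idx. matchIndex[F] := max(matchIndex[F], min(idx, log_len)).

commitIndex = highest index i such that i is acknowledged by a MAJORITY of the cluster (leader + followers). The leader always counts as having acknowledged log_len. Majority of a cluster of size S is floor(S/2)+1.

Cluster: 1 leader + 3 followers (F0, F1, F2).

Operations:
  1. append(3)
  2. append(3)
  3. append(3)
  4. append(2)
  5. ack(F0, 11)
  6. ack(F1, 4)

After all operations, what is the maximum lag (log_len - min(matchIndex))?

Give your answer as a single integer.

Answer: 11

Derivation:
Op 1: append 3 -> log_len=3
Op 2: append 3 -> log_len=6
Op 3: append 3 -> log_len=9
Op 4: append 2 -> log_len=11
Op 5: F0 acks idx 11 -> match: F0=11 F1=0 F2=0; commitIndex=0
Op 6: F1 acks idx 4 -> match: F0=11 F1=4 F2=0; commitIndex=4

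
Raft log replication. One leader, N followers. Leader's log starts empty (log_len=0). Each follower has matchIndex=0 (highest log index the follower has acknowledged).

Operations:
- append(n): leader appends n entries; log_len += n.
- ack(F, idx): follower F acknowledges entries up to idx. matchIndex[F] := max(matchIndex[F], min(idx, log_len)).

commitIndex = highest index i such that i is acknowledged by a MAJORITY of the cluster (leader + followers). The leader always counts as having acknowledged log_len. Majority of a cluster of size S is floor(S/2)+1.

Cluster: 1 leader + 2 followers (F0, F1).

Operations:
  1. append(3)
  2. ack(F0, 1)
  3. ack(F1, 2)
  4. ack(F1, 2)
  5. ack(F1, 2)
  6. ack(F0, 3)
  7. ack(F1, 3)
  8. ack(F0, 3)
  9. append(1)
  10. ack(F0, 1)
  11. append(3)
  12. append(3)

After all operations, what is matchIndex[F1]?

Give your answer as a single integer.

Op 1: append 3 -> log_len=3
Op 2: F0 acks idx 1 -> match: F0=1 F1=0; commitIndex=1
Op 3: F1 acks idx 2 -> match: F0=1 F1=2; commitIndex=2
Op 4: F1 acks idx 2 -> match: F0=1 F1=2; commitIndex=2
Op 5: F1 acks idx 2 -> match: F0=1 F1=2; commitIndex=2
Op 6: F0 acks idx 3 -> match: F0=3 F1=2; commitIndex=3
Op 7: F1 acks idx 3 -> match: F0=3 F1=3; commitIndex=3
Op 8: F0 acks idx 3 -> match: F0=3 F1=3; commitIndex=3
Op 9: append 1 -> log_len=4
Op 10: F0 acks idx 1 -> match: F0=3 F1=3; commitIndex=3
Op 11: append 3 -> log_len=7
Op 12: append 3 -> log_len=10

Answer: 3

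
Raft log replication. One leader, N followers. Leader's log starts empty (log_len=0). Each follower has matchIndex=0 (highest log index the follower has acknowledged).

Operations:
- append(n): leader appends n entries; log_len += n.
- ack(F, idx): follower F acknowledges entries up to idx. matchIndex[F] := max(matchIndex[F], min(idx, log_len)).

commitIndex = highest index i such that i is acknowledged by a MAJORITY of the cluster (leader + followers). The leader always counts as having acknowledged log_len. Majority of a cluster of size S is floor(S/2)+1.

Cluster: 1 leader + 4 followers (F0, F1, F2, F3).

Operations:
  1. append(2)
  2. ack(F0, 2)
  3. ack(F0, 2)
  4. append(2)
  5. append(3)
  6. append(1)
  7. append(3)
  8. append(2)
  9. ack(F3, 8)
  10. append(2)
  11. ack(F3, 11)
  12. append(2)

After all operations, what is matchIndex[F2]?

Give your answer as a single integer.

Op 1: append 2 -> log_len=2
Op 2: F0 acks idx 2 -> match: F0=2 F1=0 F2=0 F3=0; commitIndex=0
Op 3: F0 acks idx 2 -> match: F0=2 F1=0 F2=0 F3=0; commitIndex=0
Op 4: append 2 -> log_len=4
Op 5: append 3 -> log_len=7
Op 6: append 1 -> log_len=8
Op 7: append 3 -> log_len=11
Op 8: append 2 -> log_len=13
Op 9: F3 acks idx 8 -> match: F0=2 F1=0 F2=0 F3=8; commitIndex=2
Op 10: append 2 -> log_len=15
Op 11: F3 acks idx 11 -> match: F0=2 F1=0 F2=0 F3=11; commitIndex=2
Op 12: append 2 -> log_len=17

Answer: 0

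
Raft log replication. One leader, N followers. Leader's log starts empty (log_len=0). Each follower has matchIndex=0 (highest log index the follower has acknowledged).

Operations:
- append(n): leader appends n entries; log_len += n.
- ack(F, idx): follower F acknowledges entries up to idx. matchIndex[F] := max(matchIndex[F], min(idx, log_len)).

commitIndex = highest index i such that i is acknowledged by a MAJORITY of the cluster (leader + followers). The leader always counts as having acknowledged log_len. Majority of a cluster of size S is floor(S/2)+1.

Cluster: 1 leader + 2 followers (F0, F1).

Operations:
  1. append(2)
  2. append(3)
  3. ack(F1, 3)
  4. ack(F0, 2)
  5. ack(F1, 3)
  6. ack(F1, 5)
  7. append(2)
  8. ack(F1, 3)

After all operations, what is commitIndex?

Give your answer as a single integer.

Answer: 5

Derivation:
Op 1: append 2 -> log_len=2
Op 2: append 3 -> log_len=5
Op 3: F1 acks idx 3 -> match: F0=0 F1=3; commitIndex=3
Op 4: F0 acks idx 2 -> match: F0=2 F1=3; commitIndex=3
Op 5: F1 acks idx 3 -> match: F0=2 F1=3; commitIndex=3
Op 6: F1 acks idx 5 -> match: F0=2 F1=5; commitIndex=5
Op 7: append 2 -> log_len=7
Op 8: F1 acks idx 3 -> match: F0=2 F1=5; commitIndex=5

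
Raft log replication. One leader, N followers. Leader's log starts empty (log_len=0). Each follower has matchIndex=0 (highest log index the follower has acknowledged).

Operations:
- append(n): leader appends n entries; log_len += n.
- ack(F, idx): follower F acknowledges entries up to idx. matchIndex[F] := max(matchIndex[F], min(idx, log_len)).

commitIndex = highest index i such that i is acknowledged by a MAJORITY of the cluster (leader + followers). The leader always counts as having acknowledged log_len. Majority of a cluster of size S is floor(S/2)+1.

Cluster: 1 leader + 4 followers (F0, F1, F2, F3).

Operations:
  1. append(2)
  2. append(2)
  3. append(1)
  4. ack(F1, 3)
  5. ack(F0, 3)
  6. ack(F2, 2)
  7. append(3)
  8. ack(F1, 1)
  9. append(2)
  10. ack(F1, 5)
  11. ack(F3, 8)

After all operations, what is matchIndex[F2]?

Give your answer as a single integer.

Op 1: append 2 -> log_len=2
Op 2: append 2 -> log_len=4
Op 3: append 1 -> log_len=5
Op 4: F1 acks idx 3 -> match: F0=0 F1=3 F2=0 F3=0; commitIndex=0
Op 5: F0 acks idx 3 -> match: F0=3 F1=3 F2=0 F3=0; commitIndex=3
Op 6: F2 acks idx 2 -> match: F0=3 F1=3 F2=2 F3=0; commitIndex=3
Op 7: append 3 -> log_len=8
Op 8: F1 acks idx 1 -> match: F0=3 F1=3 F2=2 F3=0; commitIndex=3
Op 9: append 2 -> log_len=10
Op 10: F1 acks idx 5 -> match: F0=3 F1=5 F2=2 F3=0; commitIndex=3
Op 11: F3 acks idx 8 -> match: F0=3 F1=5 F2=2 F3=8; commitIndex=5

Answer: 2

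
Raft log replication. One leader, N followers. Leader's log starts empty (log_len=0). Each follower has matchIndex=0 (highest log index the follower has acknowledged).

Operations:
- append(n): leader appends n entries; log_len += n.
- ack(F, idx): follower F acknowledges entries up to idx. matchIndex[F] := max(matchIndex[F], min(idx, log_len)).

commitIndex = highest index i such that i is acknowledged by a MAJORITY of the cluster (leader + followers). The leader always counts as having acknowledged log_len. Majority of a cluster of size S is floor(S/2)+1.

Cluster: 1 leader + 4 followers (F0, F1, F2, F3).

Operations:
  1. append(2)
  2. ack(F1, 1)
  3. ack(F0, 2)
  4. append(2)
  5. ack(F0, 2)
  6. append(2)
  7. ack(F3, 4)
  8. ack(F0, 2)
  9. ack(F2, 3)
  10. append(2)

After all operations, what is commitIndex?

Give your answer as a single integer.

Op 1: append 2 -> log_len=2
Op 2: F1 acks idx 1 -> match: F0=0 F1=1 F2=0 F3=0; commitIndex=0
Op 3: F0 acks idx 2 -> match: F0=2 F1=1 F2=0 F3=0; commitIndex=1
Op 4: append 2 -> log_len=4
Op 5: F0 acks idx 2 -> match: F0=2 F1=1 F2=0 F3=0; commitIndex=1
Op 6: append 2 -> log_len=6
Op 7: F3 acks idx 4 -> match: F0=2 F1=1 F2=0 F3=4; commitIndex=2
Op 8: F0 acks idx 2 -> match: F0=2 F1=1 F2=0 F3=4; commitIndex=2
Op 9: F2 acks idx 3 -> match: F0=2 F1=1 F2=3 F3=4; commitIndex=3
Op 10: append 2 -> log_len=8

Answer: 3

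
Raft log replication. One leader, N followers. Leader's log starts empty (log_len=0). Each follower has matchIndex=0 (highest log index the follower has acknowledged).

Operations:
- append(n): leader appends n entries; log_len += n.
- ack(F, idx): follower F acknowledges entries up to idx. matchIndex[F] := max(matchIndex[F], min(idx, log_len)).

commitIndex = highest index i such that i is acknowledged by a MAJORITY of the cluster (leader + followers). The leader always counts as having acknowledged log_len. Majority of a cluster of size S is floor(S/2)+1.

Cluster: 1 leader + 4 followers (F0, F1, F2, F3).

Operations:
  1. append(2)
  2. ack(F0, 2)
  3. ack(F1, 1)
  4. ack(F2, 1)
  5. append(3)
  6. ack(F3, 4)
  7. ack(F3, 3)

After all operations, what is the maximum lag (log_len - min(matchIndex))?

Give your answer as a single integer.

Op 1: append 2 -> log_len=2
Op 2: F0 acks idx 2 -> match: F0=2 F1=0 F2=0 F3=0; commitIndex=0
Op 3: F1 acks idx 1 -> match: F0=2 F1=1 F2=0 F3=0; commitIndex=1
Op 4: F2 acks idx 1 -> match: F0=2 F1=1 F2=1 F3=0; commitIndex=1
Op 5: append 3 -> log_len=5
Op 6: F3 acks idx 4 -> match: F0=2 F1=1 F2=1 F3=4; commitIndex=2
Op 7: F3 acks idx 3 -> match: F0=2 F1=1 F2=1 F3=4; commitIndex=2

Answer: 4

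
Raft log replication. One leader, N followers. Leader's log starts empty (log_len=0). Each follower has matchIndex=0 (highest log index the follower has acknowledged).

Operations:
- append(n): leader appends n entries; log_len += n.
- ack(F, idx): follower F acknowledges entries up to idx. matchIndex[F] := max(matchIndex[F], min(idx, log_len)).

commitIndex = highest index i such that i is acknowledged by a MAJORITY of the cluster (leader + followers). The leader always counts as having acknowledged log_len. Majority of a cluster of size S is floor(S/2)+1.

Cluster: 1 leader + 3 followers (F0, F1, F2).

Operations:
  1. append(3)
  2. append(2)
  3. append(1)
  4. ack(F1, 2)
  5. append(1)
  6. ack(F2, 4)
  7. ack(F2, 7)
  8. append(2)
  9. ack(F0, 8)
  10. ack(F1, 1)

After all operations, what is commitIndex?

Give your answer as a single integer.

Op 1: append 3 -> log_len=3
Op 2: append 2 -> log_len=5
Op 3: append 1 -> log_len=6
Op 4: F1 acks idx 2 -> match: F0=0 F1=2 F2=0; commitIndex=0
Op 5: append 1 -> log_len=7
Op 6: F2 acks idx 4 -> match: F0=0 F1=2 F2=4; commitIndex=2
Op 7: F2 acks idx 7 -> match: F0=0 F1=2 F2=7; commitIndex=2
Op 8: append 2 -> log_len=9
Op 9: F0 acks idx 8 -> match: F0=8 F1=2 F2=7; commitIndex=7
Op 10: F1 acks idx 1 -> match: F0=8 F1=2 F2=7; commitIndex=7

Answer: 7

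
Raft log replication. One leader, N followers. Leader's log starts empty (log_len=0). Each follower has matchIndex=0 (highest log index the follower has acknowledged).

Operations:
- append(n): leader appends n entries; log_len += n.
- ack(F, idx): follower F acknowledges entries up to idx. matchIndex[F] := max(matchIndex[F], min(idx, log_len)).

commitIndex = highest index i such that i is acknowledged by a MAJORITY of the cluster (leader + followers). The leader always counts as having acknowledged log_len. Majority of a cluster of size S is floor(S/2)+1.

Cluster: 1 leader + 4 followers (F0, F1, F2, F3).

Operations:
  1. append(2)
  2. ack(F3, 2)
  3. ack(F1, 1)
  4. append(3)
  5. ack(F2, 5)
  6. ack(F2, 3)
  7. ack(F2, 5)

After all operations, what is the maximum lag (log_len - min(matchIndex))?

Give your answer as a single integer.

Op 1: append 2 -> log_len=2
Op 2: F3 acks idx 2 -> match: F0=0 F1=0 F2=0 F3=2; commitIndex=0
Op 3: F1 acks idx 1 -> match: F0=0 F1=1 F2=0 F3=2; commitIndex=1
Op 4: append 3 -> log_len=5
Op 5: F2 acks idx 5 -> match: F0=0 F1=1 F2=5 F3=2; commitIndex=2
Op 6: F2 acks idx 3 -> match: F0=0 F1=1 F2=5 F3=2; commitIndex=2
Op 7: F2 acks idx 5 -> match: F0=0 F1=1 F2=5 F3=2; commitIndex=2

Answer: 5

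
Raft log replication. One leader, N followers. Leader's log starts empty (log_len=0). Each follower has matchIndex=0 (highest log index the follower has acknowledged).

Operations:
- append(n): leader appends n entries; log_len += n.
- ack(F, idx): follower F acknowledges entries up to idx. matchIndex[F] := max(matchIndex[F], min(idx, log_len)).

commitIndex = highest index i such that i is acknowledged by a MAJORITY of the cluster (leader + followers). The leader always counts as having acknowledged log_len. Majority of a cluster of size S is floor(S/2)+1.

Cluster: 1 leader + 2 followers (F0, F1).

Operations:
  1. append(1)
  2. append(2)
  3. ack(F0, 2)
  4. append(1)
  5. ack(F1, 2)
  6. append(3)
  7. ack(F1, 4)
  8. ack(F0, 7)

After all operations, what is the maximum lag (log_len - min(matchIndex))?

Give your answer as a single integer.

Answer: 3

Derivation:
Op 1: append 1 -> log_len=1
Op 2: append 2 -> log_len=3
Op 3: F0 acks idx 2 -> match: F0=2 F1=0; commitIndex=2
Op 4: append 1 -> log_len=4
Op 5: F1 acks idx 2 -> match: F0=2 F1=2; commitIndex=2
Op 6: append 3 -> log_len=7
Op 7: F1 acks idx 4 -> match: F0=2 F1=4; commitIndex=4
Op 8: F0 acks idx 7 -> match: F0=7 F1=4; commitIndex=7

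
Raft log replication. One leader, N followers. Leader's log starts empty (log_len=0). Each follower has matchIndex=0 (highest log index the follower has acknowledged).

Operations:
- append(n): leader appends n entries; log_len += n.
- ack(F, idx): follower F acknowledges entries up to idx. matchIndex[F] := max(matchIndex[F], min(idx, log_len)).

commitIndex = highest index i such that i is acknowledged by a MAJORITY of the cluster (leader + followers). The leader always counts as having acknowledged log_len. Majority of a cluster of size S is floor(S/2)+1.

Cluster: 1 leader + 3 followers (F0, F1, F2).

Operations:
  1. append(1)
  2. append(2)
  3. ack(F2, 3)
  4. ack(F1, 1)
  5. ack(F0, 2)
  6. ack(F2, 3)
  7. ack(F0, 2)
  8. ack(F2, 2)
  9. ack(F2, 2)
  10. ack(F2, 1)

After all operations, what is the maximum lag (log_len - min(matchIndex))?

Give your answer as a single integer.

Op 1: append 1 -> log_len=1
Op 2: append 2 -> log_len=3
Op 3: F2 acks idx 3 -> match: F0=0 F1=0 F2=3; commitIndex=0
Op 4: F1 acks idx 1 -> match: F0=0 F1=1 F2=3; commitIndex=1
Op 5: F0 acks idx 2 -> match: F0=2 F1=1 F2=3; commitIndex=2
Op 6: F2 acks idx 3 -> match: F0=2 F1=1 F2=3; commitIndex=2
Op 7: F0 acks idx 2 -> match: F0=2 F1=1 F2=3; commitIndex=2
Op 8: F2 acks idx 2 -> match: F0=2 F1=1 F2=3; commitIndex=2
Op 9: F2 acks idx 2 -> match: F0=2 F1=1 F2=3; commitIndex=2
Op 10: F2 acks idx 1 -> match: F0=2 F1=1 F2=3; commitIndex=2

Answer: 2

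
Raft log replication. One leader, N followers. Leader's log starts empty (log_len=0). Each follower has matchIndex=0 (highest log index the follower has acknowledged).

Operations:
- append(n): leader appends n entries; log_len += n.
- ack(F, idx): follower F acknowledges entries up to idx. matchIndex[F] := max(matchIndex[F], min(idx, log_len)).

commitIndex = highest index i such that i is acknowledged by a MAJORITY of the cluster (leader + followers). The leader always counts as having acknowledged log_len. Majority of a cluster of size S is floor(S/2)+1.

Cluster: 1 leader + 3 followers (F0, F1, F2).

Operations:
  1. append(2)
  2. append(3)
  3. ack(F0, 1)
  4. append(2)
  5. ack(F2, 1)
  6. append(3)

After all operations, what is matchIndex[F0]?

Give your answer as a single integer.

Op 1: append 2 -> log_len=2
Op 2: append 3 -> log_len=5
Op 3: F0 acks idx 1 -> match: F0=1 F1=0 F2=0; commitIndex=0
Op 4: append 2 -> log_len=7
Op 5: F2 acks idx 1 -> match: F0=1 F1=0 F2=1; commitIndex=1
Op 6: append 3 -> log_len=10

Answer: 1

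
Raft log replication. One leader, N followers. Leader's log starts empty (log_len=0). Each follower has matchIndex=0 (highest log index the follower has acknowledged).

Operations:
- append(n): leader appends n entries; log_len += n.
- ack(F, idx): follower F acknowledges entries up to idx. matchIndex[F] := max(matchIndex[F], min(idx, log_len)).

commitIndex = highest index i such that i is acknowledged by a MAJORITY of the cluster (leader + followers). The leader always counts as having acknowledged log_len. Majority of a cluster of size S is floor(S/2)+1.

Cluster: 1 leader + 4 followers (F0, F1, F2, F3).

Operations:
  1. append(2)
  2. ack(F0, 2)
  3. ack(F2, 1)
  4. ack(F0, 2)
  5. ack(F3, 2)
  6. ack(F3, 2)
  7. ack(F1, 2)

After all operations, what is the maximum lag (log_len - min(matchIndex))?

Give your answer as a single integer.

Op 1: append 2 -> log_len=2
Op 2: F0 acks idx 2 -> match: F0=2 F1=0 F2=0 F3=0; commitIndex=0
Op 3: F2 acks idx 1 -> match: F0=2 F1=0 F2=1 F3=0; commitIndex=1
Op 4: F0 acks idx 2 -> match: F0=2 F1=0 F2=1 F3=0; commitIndex=1
Op 5: F3 acks idx 2 -> match: F0=2 F1=0 F2=1 F3=2; commitIndex=2
Op 6: F3 acks idx 2 -> match: F0=2 F1=0 F2=1 F3=2; commitIndex=2
Op 7: F1 acks idx 2 -> match: F0=2 F1=2 F2=1 F3=2; commitIndex=2

Answer: 1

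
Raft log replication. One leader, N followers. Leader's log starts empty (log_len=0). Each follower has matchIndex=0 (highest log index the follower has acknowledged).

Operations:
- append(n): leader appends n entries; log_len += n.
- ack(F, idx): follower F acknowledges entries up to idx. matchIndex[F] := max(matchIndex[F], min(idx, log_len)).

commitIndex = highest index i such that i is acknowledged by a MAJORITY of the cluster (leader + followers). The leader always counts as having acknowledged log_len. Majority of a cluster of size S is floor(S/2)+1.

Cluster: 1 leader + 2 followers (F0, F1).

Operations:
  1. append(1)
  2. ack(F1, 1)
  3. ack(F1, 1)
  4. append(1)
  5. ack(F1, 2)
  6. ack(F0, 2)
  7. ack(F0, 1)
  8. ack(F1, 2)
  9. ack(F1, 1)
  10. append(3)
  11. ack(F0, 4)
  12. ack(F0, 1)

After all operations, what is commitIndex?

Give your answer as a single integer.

Op 1: append 1 -> log_len=1
Op 2: F1 acks idx 1 -> match: F0=0 F1=1; commitIndex=1
Op 3: F1 acks idx 1 -> match: F0=0 F1=1; commitIndex=1
Op 4: append 1 -> log_len=2
Op 5: F1 acks idx 2 -> match: F0=0 F1=2; commitIndex=2
Op 6: F0 acks idx 2 -> match: F0=2 F1=2; commitIndex=2
Op 7: F0 acks idx 1 -> match: F0=2 F1=2; commitIndex=2
Op 8: F1 acks idx 2 -> match: F0=2 F1=2; commitIndex=2
Op 9: F1 acks idx 1 -> match: F0=2 F1=2; commitIndex=2
Op 10: append 3 -> log_len=5
Op 11: F0 acks idx 4 -> match: F0=4 F1=2; commitIndex=4
Op 12: F0 acks idx 1 -> match: F0=4 F1=2; commitIndex=4

Answer: 4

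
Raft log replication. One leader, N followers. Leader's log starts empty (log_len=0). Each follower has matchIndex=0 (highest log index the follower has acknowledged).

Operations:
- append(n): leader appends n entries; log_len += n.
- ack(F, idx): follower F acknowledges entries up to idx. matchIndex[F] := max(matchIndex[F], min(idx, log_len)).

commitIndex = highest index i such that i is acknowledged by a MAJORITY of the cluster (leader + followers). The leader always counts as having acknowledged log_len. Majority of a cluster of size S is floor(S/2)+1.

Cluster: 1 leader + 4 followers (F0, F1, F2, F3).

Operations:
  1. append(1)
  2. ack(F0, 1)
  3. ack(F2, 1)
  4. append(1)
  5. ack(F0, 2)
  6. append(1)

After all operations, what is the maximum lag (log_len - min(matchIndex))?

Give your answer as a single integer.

Op 1: append 1 -> log_len=1
Op 2: F0 acks idx 1 -> match: F0=1 F1=0 F2=0 F3=0; commitIndex=0
Op 3: F2 acks idx 1 -> match: F0=1 F1=0 F2=1 F3=0; commitIndex=1
Op 4: append 1 -> log_len=2
Op 5: F0 acks idx 2 -> match: F0=2 F1=0 F2=1 F3=0; commitIndex=1
Op 6: append 1 -> log_len=3

Answer: 3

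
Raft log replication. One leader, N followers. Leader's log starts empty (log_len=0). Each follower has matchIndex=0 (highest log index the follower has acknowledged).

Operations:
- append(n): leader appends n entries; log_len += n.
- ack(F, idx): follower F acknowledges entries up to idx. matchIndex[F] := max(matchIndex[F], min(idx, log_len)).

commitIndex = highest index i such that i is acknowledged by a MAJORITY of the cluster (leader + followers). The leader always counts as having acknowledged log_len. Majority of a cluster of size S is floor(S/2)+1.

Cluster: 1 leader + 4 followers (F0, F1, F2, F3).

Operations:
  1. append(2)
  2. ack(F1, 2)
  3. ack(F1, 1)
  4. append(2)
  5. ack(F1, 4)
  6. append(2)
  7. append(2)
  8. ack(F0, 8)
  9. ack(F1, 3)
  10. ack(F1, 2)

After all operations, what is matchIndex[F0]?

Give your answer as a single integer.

Op 1: append 2 -> log_len=2
Op 2: F1 acks idx 2 -> match: F0=0 F1=2 F2=0 F3=0; commitIndex=0
Op 3: F1 acks idx 1 -> match: F0=0 F1=2 F2=0 F3=0; commitIndex=0
Op 4: append 2 -> log_len=4
Op 5: F1 acks idx 4 -> match: F0=0 F1=4 F2=0 F3=0; commitIndex=0
Op 6: append 2 -> log_len=6
Op 7: append 2 -> log_len=8
Op 8: F0 acks idx 8 -> match: F0=8 F1=4 F2=0 F3=0; commitIndex=4
Op 9: F1 acks idx 3 -> match: F0=8 F1=4 F2=0 F3=0; commitIndex=4
Op 10: F1 acks idx 2 -> match: F0=8 F1=4 F2=0 F3=0; commitIndex=4

Answer: 8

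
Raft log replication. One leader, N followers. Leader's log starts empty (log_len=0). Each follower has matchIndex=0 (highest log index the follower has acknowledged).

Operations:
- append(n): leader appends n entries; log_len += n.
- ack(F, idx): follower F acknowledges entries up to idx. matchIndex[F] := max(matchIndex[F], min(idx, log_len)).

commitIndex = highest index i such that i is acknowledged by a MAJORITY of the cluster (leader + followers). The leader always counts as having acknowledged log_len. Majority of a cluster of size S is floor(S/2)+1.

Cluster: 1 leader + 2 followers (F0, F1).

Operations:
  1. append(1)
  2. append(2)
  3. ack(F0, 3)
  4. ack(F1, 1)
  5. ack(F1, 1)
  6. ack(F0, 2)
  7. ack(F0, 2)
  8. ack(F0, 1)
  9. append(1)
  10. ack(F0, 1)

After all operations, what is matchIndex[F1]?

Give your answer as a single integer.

Op 1: append 1 -> log_len=1
Op 2: append 2 -> log_len=3
Op 3: F0 acks idx 3 -> match: F0=3 F1=0; commitIndex=3
Op 4: F1 acks idx 1 -> match: F0=3 F1=1; commitIndex=3
Op 5: F1 acks idx 1 -> match: F0=3 F1=1; commitIndex=3
Op 6: F0 acks idx 2 -> match: F0=3 F1=1; commitIndex=3
Op 7: F0 acks idx 2 -> match: F0=3 F1=1; commitIndex=3
Op 8: F0 acks idx 1 -> match: F0=3 F1=1; commitIndex=3
Op 9: append 1 -> log_len=4
Op 10: F0 acks idx 1 -> match: F0=3 F1=1; commitIndex=3

Answer: 1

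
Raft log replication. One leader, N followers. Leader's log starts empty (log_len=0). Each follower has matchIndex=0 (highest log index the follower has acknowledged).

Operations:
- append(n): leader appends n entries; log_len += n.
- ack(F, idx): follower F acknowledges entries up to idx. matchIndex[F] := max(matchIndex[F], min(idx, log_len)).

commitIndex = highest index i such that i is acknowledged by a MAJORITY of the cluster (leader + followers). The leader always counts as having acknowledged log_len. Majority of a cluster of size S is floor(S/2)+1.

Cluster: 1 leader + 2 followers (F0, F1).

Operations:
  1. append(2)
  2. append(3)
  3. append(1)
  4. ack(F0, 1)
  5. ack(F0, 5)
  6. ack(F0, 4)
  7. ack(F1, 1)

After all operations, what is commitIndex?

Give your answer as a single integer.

Op 1: append 2 -> log_len=2
Op 2: append 3 -> log_len=5
Op 3: append 1 -> log_len=6
Op 4: F0 acks idx 1 -> match: F0=1 F1=0; commitIndex=1
Op 5: F0 acks idx 5 -> match: F0=5 F1=0; commitIndex=5
Op 6: F0 acks idx 4 -> match: F0=5 F1=0; commitIndex=5
Op 7: F1 acks idx 1 -> match: F0=5 F1=1; commitIndex=5

Answer: 5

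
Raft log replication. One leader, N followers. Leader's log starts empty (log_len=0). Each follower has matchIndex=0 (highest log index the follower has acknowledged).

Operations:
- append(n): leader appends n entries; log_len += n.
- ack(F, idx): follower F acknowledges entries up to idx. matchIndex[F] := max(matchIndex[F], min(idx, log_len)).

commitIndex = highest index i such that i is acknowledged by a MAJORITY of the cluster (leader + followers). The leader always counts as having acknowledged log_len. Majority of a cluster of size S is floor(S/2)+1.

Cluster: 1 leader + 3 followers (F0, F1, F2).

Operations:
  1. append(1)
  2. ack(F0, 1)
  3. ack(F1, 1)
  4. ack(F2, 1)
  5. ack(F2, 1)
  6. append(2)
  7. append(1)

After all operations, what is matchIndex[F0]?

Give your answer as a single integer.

Op 1: append 1 -> log_len=1
Op 2: F0 acks idx 1 -> match: F0=1 F1=0 F2=0; commitIndex=0
Op 3: F1 acks idx 1 -> match: F0=1 F1=1 F2=0; commitIndex=1
Op 4: F2 acks idx 1 -> match: F0=1 F1=1 F2=1; commitIndex=1
Op 5: F2 acks idx 1 -> match: F0=1 F1=1 F2=1; commitIndex=1
Op 6: append 2 -> log_len=3
Op 7: append 1 -> log_len=4

Answer: 1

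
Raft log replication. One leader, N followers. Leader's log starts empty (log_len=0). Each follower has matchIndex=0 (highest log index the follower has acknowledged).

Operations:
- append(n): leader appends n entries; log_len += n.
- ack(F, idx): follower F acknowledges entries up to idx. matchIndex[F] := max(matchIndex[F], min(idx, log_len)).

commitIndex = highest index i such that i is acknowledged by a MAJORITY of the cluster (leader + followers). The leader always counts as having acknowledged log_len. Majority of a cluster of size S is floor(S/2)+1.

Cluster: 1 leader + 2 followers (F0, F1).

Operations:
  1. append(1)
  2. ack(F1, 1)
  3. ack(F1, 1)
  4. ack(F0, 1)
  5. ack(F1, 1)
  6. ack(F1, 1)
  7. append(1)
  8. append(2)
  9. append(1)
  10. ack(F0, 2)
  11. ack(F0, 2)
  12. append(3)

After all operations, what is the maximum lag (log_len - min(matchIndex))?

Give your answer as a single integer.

Op 1: append 1 -> log_len=1
Op 2: F1 acks idx 1 -> match: F0=0 F1=1; commitIndex=1
Op 3: F1 acks idx 1 -> match: F0=0 F1=1; commitIndex=1
Op 4: F0 acks idx 1 -> match: F0=1 F1=1; commitIndex=1
Op 5: F1 acks idx 1 -> match: F0=1 F1=1; commitIndex=1
Op 6: F1 acks idx 1 -> match: F0=1 F1=1; commitIndex=1
Op 7: append 1 -> log_len=2
Op 8: append 2 -> log_len=4
Op 9: append 1 -> log_len=5
Op 10: F0 acks idx 2 -> match: F0=2 F1=1; commitIndex=2
Op 11: F0 acks idx 2 -> match: F0=2 F1=1; commitIndex=2
Op 12: append 3 -> log_len=8

Answer: 7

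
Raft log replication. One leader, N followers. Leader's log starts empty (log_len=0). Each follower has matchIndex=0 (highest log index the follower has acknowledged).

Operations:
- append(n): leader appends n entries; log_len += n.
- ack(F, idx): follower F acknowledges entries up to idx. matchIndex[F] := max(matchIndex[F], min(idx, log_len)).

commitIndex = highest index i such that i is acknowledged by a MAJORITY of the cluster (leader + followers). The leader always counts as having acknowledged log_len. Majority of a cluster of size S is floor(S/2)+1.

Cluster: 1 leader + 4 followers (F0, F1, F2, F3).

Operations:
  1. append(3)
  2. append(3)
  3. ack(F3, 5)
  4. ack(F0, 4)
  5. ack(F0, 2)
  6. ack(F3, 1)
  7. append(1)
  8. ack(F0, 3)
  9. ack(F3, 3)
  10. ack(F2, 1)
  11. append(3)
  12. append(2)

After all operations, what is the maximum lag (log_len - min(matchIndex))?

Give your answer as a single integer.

Answer: 12

Derivation:
Op 1: append 3 -> log_len=3
Op 2: append 3 -> log_len=6
Op 3: F3 acks idx 5 -> match: F0=0 F1=0 F2=0 F3=5; commitIndex=0
Op 4: F0 acks idx 4 -> match: F0=4 F1=0 F2=0 F3=5; commitIndex=4
Op 5: F0 acks idx 2 -> match: F0=4 F1=0 F2=0 F3=5; commitIndex=4
Op 6: F3 acks idx 1 -> match: F0=4 F1=0 F2=0 F3=5; commitIndex=4
Op 7: append 1 -> log_len=7
Op 8: F0 acks idx 3 -> match: F0=4 F1=0 F2=0 F3=5; commitIndex=4
Op 9: F3 acks idx 3 -> match: F0=4 F1=0 F2=0 F3=5; commitIndex=4
Op 10: F2 acks idx 1 -> match: F0=4 F1=0 F2=1 F3=5; commitIndex=4
Op 11: append 3 -> log_len=10
Op 12: append 2 -> log_len=12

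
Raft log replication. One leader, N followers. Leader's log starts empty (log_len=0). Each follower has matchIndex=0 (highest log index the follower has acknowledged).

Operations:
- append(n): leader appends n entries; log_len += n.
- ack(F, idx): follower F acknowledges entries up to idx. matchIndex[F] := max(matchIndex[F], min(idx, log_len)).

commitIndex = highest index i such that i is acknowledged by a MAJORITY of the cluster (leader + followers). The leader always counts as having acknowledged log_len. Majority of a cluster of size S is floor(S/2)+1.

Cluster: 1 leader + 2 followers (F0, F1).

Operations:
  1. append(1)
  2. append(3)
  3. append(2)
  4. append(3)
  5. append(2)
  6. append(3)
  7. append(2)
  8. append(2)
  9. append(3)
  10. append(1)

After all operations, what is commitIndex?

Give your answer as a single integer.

Op 1: append 1 -> log_len=1
Op 2: append 3 -> log_len=4
Op 3: append 2 -> log_len=6
Op 4: append 3 -> log_len=9
Op 5: append 2 -> log_len=11
Op 6: append 3 -> log_len=14
Op 7: append 2 -> log_len=16
Op 8: append 2 -> log_len=18
Op 9: append 3 -> log_len=21
Op 10: append 1 -> log_len=22

Answer: 0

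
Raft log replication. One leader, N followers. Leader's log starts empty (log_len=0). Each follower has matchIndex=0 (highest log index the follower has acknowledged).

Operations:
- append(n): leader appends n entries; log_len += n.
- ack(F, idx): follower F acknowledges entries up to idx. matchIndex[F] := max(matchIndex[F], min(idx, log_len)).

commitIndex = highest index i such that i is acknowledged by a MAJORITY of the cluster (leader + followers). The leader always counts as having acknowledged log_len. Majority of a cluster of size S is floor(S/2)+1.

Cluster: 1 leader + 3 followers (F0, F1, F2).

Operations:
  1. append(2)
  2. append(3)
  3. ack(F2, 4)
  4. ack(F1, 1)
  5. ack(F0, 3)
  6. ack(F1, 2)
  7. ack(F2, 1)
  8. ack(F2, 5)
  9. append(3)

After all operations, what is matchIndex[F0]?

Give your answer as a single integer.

Answer: 3

Derivation:
Op 1: append 2 -> log_len=2
Op 2: append 3 -> log_len=5
Op 3: F2 acks idx 4 -> match: F0=0 F1=0 F2=4; commitIndex=0
Op 4: F1 acks idx 1 -> match: F0=0 F1=1 F2=4; commitIndex=1
Op 5: F0 acks idx 3 -> match: F0=3 F1=1 F2=4; commitIndex=3
Op 6: F1 acks idx 2 -> match: F0=3 F1=2 F2=4; commitIndex=3
Op 7: F2 acks idx 1 -> match: F0=3 F1=2 F2=4; commitIndex=3
Op 8: F2 acks idx 5 -> match: F0=3 F1=2 F2=5; commitIndex=3
Op 9: append 3 -> log_len=8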